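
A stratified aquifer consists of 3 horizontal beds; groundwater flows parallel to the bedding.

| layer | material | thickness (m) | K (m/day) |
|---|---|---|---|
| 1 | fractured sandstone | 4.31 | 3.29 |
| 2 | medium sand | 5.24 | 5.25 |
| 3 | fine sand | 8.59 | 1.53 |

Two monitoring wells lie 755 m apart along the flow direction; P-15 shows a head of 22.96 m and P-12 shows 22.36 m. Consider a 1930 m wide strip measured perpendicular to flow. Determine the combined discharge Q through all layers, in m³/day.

Flow is parallel to layering, so each bed carries its own Darcy discharge and the transmissivities add.
Σ(K_i·b_i) = 3.29×4.31 + 5.25×5.24 + 1.53×8.59 = 54.83 m²/day.
Hydraulic gradient i = (22.96 − 22.36) / 755 = 0.6 / 755 = 0.0007947.
Q = Σ(K_i·b_i) · W · i = 54.83 × 1930 × 0.0007947 = 84.10 m³/day.

84.1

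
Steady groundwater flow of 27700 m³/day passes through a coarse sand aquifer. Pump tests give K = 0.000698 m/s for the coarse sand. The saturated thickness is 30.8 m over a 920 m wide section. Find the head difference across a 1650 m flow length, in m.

Convert K: 0.000698 m/s × 86400 = 60.31 m/day.
Cross-sectional area A = 920 × 30.8 = 28336 m².
From Q = K·A·i, i = Q / (K·A) = 27700 / (60.31 × 28336) = 0.01621.
Head loss Δh = i · L = 0.01621 × 1650 = 26.75 m.

26.7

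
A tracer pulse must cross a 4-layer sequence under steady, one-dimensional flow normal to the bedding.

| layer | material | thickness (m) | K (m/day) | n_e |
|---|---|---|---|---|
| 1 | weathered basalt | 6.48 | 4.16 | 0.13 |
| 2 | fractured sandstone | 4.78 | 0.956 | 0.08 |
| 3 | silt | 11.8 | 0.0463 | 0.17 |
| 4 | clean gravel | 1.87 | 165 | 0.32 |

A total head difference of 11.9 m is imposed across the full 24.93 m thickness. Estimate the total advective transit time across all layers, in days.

With flow normal to the layers, continuity requires the same specific discharge q through every layer.
Σ(b_i/K_i) = 6.48/4.16 + 4.78/0.956 + 11.8/0.0463 + 1.87/165 = 261.4 d.
q = Δh / Σ(b_i/K_i) = 11.9 / 261.4 = 0.04552 m/day.
In each layer the seepage velocity is v_i = q/n_i, so the layer transit time is t_i = b_i·n_i / q:
  layer 1 (weathered basalt): t_1 = 6.48 × 0.13 / 0.04552 = 18.51 d
  layer 2 (fractured sandstone): t_2 = 4.78 × 0.08 / 0.04552 = 8.401 d
  layer 3 (silt): t_3 = 11.8 × 0.17 / 0.04552 = 44.07 d
  layer 4 (clean gravel): t_4 = 1.87 × 0.32 / 0.04552 = 13.15 d
Total t = Σ t_i = 84.12 days.

84.1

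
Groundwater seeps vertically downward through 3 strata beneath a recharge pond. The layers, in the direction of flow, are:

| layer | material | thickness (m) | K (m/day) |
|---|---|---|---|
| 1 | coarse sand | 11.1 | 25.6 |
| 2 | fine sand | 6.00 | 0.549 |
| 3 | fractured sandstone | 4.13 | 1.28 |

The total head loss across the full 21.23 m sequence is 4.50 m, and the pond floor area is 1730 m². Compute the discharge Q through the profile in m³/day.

Flow is perpendicular to layering, so the layers act in series and the equivalent K is the thickness-weighted harmonic mean.
Total thickness L = 11.1 + 6.00 + 4.13 = 21.23 m.
Σ(b_i/K_i) = 11.1/25.6 + 6.00/0.549 + 4.13/1.28 = 14.59 d.
K_eq = L / Σ(b_i/K_i) = 21.23 / 14.59 = 1.455 m/day.
Q = K_eq · A · (Δh/L) = 1.455 × 1730 × (4.50/21.23) = 533.6 m³/day.

534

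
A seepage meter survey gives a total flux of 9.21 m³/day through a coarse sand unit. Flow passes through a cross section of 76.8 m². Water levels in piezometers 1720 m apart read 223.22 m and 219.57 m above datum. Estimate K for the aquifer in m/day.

56.5

Hydraulic gradient i = (223.22 − 219.57) / 1720 = 3.65 / 1720 = 0.002122.
From Q = K·A·i, K = Q / (A·i) = 9.21 / (76.80 × 0.002122) = 56.51 m/day.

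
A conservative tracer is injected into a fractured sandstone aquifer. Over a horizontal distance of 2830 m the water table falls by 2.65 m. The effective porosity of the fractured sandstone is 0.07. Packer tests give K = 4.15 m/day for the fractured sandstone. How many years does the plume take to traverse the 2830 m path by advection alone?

Hydraulic gradient i = Δh / L = 2.65 / 2830 = 0.0009364.
Darcy flux q = K · i = 4.150 × 0.0009364 = 0.003886 m/day.
Seepage velocity v = q / n_e = 0.003886 / 0.07 = 0.05551 m/day.
Travel time t = L / v = 2830 / 0.05551 = 50977 days = 139.6 years.

140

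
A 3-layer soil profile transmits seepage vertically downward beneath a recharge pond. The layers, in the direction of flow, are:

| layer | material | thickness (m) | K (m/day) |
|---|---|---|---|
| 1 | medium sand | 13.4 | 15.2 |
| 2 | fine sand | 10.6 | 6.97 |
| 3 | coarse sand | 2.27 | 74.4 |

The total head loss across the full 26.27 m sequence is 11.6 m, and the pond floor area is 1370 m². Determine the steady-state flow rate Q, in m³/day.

Flow is perpendicular to layering, so the layers act in series and the equivalent K is the thickness-weighted harmonic mean.
Total thickness L = 13.4 + 10.6 + 2.27 = 26.27 m.
Σ(b_i/K_i) = 13.4/15.2 + 10.6/6.97 + 2.27/74.4 = 2.433 d.
K_eq = L / Σ(b_i/K_i) = 26.27 / 2.433 = 10.80 m/day.
Q = K_eq · A · (Δh/L) = 10.80 × 1370 × (11.6/26.27) = 6532 m³/day.

6530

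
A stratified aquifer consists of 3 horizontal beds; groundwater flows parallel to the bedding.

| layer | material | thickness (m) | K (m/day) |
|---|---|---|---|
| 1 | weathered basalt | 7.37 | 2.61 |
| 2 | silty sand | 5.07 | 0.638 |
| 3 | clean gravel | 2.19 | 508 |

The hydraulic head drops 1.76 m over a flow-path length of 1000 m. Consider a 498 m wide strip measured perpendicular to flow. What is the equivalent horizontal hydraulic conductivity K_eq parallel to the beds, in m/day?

Flow is parallel to layering, so each bed carries its own Darcy discharge and the transmissivities add.
Σ(K_i·b_i) = 2.61×7.37 + 0.638×5.07 + 508×2.19 = 1135 m²/day.
Total thickness b = 14.63 m, so K_eq = Σ(K_i·b_i)/b = 77.58 m/day.

77.6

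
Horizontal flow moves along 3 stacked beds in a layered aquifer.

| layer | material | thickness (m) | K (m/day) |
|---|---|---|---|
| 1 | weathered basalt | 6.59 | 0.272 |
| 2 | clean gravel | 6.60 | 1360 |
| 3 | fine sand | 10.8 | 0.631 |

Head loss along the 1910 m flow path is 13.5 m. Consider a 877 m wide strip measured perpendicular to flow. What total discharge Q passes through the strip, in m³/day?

Flow is parallel to layering, so each bed carries its own Darcy discharge and the transmissivities add.
Σ(K_i·b_i) = 0.272×6.59 + 1360×6.60 + 0.631×10.8 = 8985 m²/day.
Hydraulic gradient i = Δh / L = 13.5 / 1910 = 0.007068.
Q = Σ(K_i·b_i) · W · i = 8985 × 877 × 0.007068 = 55693 m³/day.

55700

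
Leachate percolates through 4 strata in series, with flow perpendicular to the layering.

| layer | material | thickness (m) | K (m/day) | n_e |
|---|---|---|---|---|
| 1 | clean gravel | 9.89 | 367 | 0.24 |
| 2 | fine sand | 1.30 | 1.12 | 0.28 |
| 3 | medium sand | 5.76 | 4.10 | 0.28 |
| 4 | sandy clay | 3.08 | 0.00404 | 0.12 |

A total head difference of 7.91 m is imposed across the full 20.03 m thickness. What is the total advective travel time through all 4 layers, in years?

1.25

With flow normal to the layers, continuity requires the same specific discharge q through every layer.
Σ(b_i/K_i) = 9.89/367 + 1.30/1.12 + 5.76/4.10 + 3.08/0.00404 = 765.0 d.
q = Δh / Σ(b_i/K_i) = 7.91 / 765.0 = 0.01034 m/day.
In each layer the seepage velocity is v_i = q/n_i, so the layer transit time is t_i = b_i·n_i / q:
  layer 1 (clean gravel): t_1 = 9.89 × 0.24 / 0.01034 = 229.5 d
  layer 2 (fine sand): t_2 = 1.30 × 0.28 / 0.01034 = 35.20 d
  layer 3 (medium sand): t_3 = 5.76 × 0.28 / 0.01034 = 156.0 d
  layer 4 (sandy clay): t_4 = 3.08 × 0.12 / 0.01034 = 35.74 d
Total t = Σ t_i = 456.5 days = 1.250 years.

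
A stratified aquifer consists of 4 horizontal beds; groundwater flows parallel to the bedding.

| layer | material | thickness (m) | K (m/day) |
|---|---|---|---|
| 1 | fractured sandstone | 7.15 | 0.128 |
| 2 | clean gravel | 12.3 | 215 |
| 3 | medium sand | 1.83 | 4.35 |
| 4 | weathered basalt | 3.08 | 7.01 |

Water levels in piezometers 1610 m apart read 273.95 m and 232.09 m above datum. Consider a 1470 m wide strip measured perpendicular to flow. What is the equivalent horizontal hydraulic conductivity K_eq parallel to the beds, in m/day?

Flow is parallel to layering, so each bed carries its own Darcy discharge and the transmissivities add.
Σ(K_i·b_i) = 0.128×7.15 + 215×12.3 + 4.35×1.83 + 7.01×3.08 = 2675 m²/day.
Total thickness b = 24.36 m, so K_eq = Σ(K_i·b_i)/b = 109.8 m/day.

110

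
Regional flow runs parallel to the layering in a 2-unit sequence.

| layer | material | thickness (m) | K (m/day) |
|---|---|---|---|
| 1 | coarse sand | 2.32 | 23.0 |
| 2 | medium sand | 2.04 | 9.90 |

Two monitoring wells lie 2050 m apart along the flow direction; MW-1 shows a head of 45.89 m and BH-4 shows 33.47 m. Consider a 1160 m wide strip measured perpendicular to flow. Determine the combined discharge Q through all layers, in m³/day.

Flow is parallel to layering, so each bed carries its own Darcy discharge and the transmissivities add.
Σ(K_i·b_i) = 23.0×2.32 + 9.90×2.04 = 73.56 m²/day.
Hydraulic gradient i = (45.89 − 33.47) / 2050 = 12.42 / 2050 = 0.006059.
Q = Σ(K_i·b_i) · W · i = 73.56 × 1160 × 0.006059 = 516.9 m³/day.

517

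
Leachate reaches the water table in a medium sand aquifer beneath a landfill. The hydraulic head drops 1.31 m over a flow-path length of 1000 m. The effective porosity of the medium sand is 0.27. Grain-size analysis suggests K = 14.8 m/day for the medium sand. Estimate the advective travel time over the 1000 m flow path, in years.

Hydraulic gradient i = Δh / L = 1.31 / 1000 = 0.001310.
Darcy flux q = K · i = 14.80 × 0.001310 = 0.01939 m/day.
Seepage velocity v = q / n_e = 0.01939 / 0.27 = 0.07181 m/day.
Travel time t = L / v = 1000 / 0.07181 = 13926 days = 38.13 years.

38.1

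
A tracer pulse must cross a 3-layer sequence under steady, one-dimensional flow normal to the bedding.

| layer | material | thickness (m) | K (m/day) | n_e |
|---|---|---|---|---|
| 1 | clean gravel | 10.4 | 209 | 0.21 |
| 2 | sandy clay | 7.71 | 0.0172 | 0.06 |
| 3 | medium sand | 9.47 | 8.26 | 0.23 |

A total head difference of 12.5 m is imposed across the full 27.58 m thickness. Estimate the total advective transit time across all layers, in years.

With flow normal to the layers, continuity requires the same specific discharge q through every layer.
Σ(b_i/K_i) = 10.4/209 + 7.71/0.0172 + 9.47/8.26 = 449.5 d.
q = Δh / Σ(b_i/K_i) = 12.5 / 449.5 = 0.02781 m/day.
In each layer the seepage velocity is v_i = q/n_i, so the layer transit time is t_i = b_i·n_i / q:
  layer 1 (clean gravel): t_1 = 10.4 × 0.21 / 0.02781 = 78.53 d
  layer 2 (sandy clay): t_2 = 7.71 × 0.06 / 0.02781 = 16.63 d
  layer 3 (medium sand): t_3 = 9.47 × 0.23 / 0.02781 = 78.32 d
Total t = Σ t_i = 173.5 days = 0.4750 years.

0.475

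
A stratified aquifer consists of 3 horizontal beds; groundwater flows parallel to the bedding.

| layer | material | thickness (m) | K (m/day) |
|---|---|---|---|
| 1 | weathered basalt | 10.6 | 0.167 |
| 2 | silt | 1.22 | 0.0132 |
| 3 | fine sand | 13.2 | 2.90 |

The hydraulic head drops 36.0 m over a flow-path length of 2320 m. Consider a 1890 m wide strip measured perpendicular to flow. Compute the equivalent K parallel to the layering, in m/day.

1.60

Flow is parallel to layering, so each bed carries its own Darcy discharge and the transmissivities add.
Σ(K_i·b_i) = 0.167×10.6 + 0.0132×1.22 + 2.90×13.2 = 40.07 m²/day.
Total thickness b = 25.02 m, so K_eq = Σ(K_i·b_i)/b = 1.601 m/day.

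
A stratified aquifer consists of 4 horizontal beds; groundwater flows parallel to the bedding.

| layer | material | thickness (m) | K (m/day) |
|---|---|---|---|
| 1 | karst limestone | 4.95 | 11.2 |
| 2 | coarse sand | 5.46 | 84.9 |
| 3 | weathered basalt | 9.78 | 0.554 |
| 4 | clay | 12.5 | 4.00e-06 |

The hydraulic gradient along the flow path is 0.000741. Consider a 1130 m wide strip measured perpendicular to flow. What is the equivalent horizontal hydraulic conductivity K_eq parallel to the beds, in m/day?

Flow is parallel to layering, so each bed carries its own Darcy discharge and the transmissivities add.
Σ(K_i·b_i) = 11.2×4.95 + 84.9×5.46 + 0.554×9.78 + 4.00e-06×12.5 = 524.4 m²/day.
Total thickness b = 32.69 m, so K_eq = Σ(K_i·b_i)/b = 16.04 m/day.

16.0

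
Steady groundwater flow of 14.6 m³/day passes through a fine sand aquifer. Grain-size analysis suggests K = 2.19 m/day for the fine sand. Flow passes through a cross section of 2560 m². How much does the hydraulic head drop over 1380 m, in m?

3.59

From Q = K·A·i, i = Q / (K·A) = 14.6 / (2.190 × 2560) = 0.002604.
Head loss Δh = i · L = 0.002604 × 1380 = 3.594 m.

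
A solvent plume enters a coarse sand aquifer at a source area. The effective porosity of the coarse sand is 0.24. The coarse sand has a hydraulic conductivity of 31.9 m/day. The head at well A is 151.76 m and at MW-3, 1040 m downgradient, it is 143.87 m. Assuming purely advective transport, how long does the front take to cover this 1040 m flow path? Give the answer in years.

2.82

Hydraulic gradient i = (151.76 − 143.87) / 1040 = 7.89 / 1040 = 0.007587.
Darcy flux q = K · i = 31.90 × 0.007587 = 0.2420 m/day.
Seepage velocity v = q / n_e = 0.2420 / 0.24 = 1.008 m/day.
Travel time t = L / v = 1040 / 1.008 = 1031 days = 2.824 years.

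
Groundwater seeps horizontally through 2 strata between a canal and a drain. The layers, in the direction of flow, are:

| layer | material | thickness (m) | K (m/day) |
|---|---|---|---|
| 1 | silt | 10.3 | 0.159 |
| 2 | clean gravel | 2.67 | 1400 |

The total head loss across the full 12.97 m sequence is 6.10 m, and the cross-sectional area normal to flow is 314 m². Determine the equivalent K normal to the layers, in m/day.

Flow is perpendicular to layering, so the layers act in series and the equivalent K is the thickness-weighted harmonic mean.
Total thickness L = 10.3 + 2.67 = 12.97 m.
Σ(b_i/K_i) = 10.3/0.159 + 2.67/1400 = 64.78 d.
K_eq = L / Σ(b_i/K_i) = 12.97 / 64.78 = 0.2002 m/day.

0.200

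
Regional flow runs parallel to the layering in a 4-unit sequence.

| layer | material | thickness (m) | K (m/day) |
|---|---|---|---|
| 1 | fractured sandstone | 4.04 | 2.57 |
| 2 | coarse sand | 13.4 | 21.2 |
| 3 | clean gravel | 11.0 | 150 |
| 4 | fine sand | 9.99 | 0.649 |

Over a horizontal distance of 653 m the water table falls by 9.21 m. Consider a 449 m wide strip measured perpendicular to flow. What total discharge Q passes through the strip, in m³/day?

Flow is parallel to layering, so each bed carries its own Darcy discharge and the transmissivities add.
Σ(K_i·b_i) = 2.57×4.04 + 21.2×13.4 + 150×11.0 + 0.649×9.99 = 1951 m²/day.
Hydraulic gradient i = Δh / L = 9.21 / 653 = 0.01410.
Q = Σ(K_i·b_i) · W · i = 1951 × 449 × 0.01410 = 12355 m³/day.

12400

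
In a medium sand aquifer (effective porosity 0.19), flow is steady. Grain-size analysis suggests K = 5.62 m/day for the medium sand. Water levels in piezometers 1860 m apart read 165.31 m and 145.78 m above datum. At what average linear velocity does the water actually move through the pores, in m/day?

0.311

Hydraulic gradient i = (165.31 − 145.78) / 1860 = 19.53 / 1860 = 0.01050.
Darcy flux q = K · i = 5.620 × 0.01050 = 0.05901 m/day.
Seepage velocity v = q / n_e = 0.05901 / 0.19 = 0.3106 m/day.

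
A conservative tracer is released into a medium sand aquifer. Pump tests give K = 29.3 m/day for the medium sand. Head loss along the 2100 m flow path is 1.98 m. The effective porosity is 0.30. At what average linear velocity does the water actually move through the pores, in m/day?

0.0921

Hydraulic gradient i = Δh / L = 1.98 / 2100 = 0.0009429.
Darcy flux q = K · i = 29.30 × 0.0009429 = 0.02763 m/day.
Seepage velocity v = q / n_e = 0.02763 / 0.30 = 0.09209 m/day.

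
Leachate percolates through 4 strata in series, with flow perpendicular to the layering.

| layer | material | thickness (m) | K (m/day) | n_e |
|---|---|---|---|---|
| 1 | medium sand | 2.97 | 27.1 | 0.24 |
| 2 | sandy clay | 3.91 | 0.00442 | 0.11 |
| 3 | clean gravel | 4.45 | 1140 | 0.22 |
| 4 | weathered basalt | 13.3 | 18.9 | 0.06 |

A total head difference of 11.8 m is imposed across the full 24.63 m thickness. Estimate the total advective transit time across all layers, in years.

With flow normal to the layers, continuity requires the same specific discharge q through every layer.
Σ(b_i/K_i) = 2.97/27.1 + 3.91/0.00442 + 4.45/1140 + 13.3/18.9 = 885.4 d.
q = Δh / Σ(b_i/K_i) = 11.8 / 885.4 = 0.01333 m/day.
In each layer the seepage velocity is v_i = q/n_i, so the layer transit time is t_i = b_i·n_i / q:
  layer 1 (medium sand): t_1 = 2.97 × 0.24 / 0.01333 = 53.49 d
  layer 2 (sandy clay): t_2 = 3.91 × 0.11 / 0.01333 = 32.27 d
  layer 3 (clean gravel): t_3 = 4.45 × 0.22 / 0.01333 = 73.46 d
  layer 4 (weathered basalt): t_4 = 13.3 × 0.06 / 0.01333 = 59.88 d
Total t = Σ t_i = 219.1 days = 0.5999 years.

0.600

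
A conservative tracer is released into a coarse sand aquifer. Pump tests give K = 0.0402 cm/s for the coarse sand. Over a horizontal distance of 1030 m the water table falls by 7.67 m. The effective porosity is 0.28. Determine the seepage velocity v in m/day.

0.924

Convert K: 0.0402 cm/s × 864 = 34.73 m/day.
Hydraulic gradient i = Δh / L = 7.67 / 1030 = 0.007447.
Darcy flux q = K · i = 34.73 × 0.007447 = 0.2586 m/day.
Seepage velocity v = q / n_e = 0.2586 / 0.28 = 0.9237 m/day.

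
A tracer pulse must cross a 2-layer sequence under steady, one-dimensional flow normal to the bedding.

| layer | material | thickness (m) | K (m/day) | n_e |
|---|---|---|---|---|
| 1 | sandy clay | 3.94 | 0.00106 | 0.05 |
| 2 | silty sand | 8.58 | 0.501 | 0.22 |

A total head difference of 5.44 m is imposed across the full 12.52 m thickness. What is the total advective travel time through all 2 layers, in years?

3.92

With flow normal to the layers, continuity requires the same specific discharge q through every layer.
Σ(b_i/K_i) = 3.94/0.00106 + 8.58/0.501 = 3734 d.
q = Δh / Σ(b_i/K_i) = 5.44 / 3734 = 0.001457 m/day.
In each layer the seepage velocity is v_i = q/n_i, so the layer transit time is t_i = b_i·n_i / q:
  layer 1 (sandy clay): t_1 = 3.94 × 0.05 / 0.001457 = 135.2 d
  layer 2 (silty sand): t_2 = 8.58 × 0.22 / 0.001457 = 1296 d
Total t = Σ t_i = 1431 days = 3.918 years.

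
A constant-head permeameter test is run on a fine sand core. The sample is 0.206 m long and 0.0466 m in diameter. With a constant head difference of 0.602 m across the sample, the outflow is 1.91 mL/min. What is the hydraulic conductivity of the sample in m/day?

Cross-sectional area A = π·(d/2)² = π × (0.0466/2)² = 0.001706 m².
Convert discharge: 1.91 mL/min = 3.183e-08 m³/s.
Darcy's law rearranged: K = Q·L / (A·Δh) = 3.183e-08 × 0.206 / (0.001706 × 0.602) = 6.387e-06 m/s = 0.5518 m/day.

0.552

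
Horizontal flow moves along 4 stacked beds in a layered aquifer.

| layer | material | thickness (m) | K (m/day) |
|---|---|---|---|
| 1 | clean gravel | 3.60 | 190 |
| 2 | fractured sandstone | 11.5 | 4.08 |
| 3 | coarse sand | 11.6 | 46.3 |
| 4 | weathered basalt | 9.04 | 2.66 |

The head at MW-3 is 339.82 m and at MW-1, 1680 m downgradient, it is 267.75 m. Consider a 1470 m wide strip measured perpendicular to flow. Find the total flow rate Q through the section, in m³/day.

81500

Flow is parallel to layering, so each bed carries its own Darcy discharge and the transmissivities add.
Σ(K_i·b_i) = 190×3.60 + 4.08×11.5 + 46.3×11.6 + 2.66×9.04 = 1292 m²/day.
Hydraulic gradient i = (339.82 − 267.75) / 1680 = 72.07 / 1680 = 0.04290.
Q = Σ(K_i·b_i) · W · i = 1292 × 1470 × 0.04290 = 81478 m³/day.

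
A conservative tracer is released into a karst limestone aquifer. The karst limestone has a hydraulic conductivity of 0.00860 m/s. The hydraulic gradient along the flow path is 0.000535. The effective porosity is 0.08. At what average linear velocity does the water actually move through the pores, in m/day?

4.97

Convert K: 0.00860 m/s × 86400 = 743.0 m/day.
Hydraulic gradient i = 0.000535.
Darcy flux q = K · i = 743.0 × 0.0005350 = 0.3975 m/day.
Seepage velocity v = q / n_e = 0.3975 / 0.08 = 4.969 m/day.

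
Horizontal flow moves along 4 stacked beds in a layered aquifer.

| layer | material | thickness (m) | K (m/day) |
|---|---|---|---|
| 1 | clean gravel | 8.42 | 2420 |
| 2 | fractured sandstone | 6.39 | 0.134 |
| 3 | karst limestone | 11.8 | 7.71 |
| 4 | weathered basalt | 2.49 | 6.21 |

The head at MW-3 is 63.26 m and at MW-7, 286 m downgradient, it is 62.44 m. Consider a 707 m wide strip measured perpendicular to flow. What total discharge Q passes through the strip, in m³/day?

Flow is parallel to layering, so each bed carries its own Darcy discharge and the transmissivities add.
Σ(K_i·b_i) = 2420×8.42 + 0.134×6.39 + 7.71×11.8 + 6.21×2.49 = 20484 m²/day.
Hydraulic gradient i = (63.26 − 62.44) / 286 = 0.82 / 286 = 0.002867.
Q = Σ(K_i·b_i) · W · i = 20484 × 707 × 0.002867 = 41522 m³/day.

41500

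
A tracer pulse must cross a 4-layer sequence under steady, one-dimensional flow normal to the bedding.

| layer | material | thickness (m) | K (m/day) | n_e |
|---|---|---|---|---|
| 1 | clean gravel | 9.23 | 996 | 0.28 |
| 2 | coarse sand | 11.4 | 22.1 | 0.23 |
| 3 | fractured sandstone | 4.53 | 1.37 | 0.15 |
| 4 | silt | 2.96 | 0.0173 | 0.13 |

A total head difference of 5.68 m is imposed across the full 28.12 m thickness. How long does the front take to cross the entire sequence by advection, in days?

With flow normal to the layers, continuity requires the same specific discharge q through every layer.
Σ(b_i/K_i) = 9.23/996 + 11.4/22.1 + 4.53/1.37 + 2.96/0.0173 = 174.9 d.
q = Δh / Σ(b_i/K_i) = 5.68 / 174.9 = 0.03247 m/day.
In each layer the seepage velocity is v_i = q/n_i, so the layer transit time is t_i = b_i·n_i / q:
  layer 1 (clean gravel): t_1 = 9.23 × 0.28 / 0.03247 = 79.59 d
  layer 2 (coarse sand): t_2 = 11.4 × 0.23 / 0.03247 = 80.75 d
  layer 3 (fractured sandstone): t_3 = 4.53 × 0.15 / 0.03247 = 20.93 d
  layer 4 (silt): t_4 = 2.96 × 0.13 / 0.03247 = 11.85 d
Total t = Σ t_i = 193.1 days.

193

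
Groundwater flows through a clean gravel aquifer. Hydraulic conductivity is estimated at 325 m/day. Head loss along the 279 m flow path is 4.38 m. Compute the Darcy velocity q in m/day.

Hydraulic gradient i = Δh / L = 4.38 / 279 = 0.01570.
Specific discharge q = K · i = 325.0 × 0.01570 = 5.102 m/day.

5.10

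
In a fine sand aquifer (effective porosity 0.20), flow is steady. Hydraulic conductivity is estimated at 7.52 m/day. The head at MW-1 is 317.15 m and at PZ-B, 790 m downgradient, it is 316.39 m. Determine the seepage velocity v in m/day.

Hydraulic gradient i = (317.15 − 316.39) / 790 = 0.76 / 790 = 0.0009620.
Darcy flux q = K · i = 7.520 × 0.0009620 = 0.007234 m/day.
Seepage velocity v = q / n_e = 0.007234 / 0.20 = 0.03617 m/day.

0.0362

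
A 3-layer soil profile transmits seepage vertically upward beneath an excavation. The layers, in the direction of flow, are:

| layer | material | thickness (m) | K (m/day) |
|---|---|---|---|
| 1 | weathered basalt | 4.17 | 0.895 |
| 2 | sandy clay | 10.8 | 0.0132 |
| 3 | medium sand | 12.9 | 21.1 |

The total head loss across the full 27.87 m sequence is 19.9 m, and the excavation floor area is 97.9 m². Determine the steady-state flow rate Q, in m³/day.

Flow is perpendicular to layering, so the layers act in series and the equivalent K is the thickness-weighted harmonic mean.
Total thickness L = 4.17 + 10.8 + 12.9 = 27.87 m.
Σ(b_i/K_i) = 4.17/0.895 + 10.8/0.0132 + 12.9/21.1 = 823.5 d.
K_eq = L / Σ(b_i/K_i) = 27.87 / 823.5 = 0.03385 m/day.
Q = K_eq · A · (Δh/L) = 0.03385 × 97.9 × (19.9/27.87) = 2.366 m³/day.

2.37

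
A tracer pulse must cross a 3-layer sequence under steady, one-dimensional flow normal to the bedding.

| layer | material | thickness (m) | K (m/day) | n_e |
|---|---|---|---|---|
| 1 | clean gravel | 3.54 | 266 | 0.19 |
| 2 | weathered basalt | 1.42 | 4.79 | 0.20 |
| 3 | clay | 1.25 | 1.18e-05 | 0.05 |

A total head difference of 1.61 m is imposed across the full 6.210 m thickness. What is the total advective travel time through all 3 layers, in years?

With flow normal to the layers, continuity requires the same specific discharge q through every layer.
Σ(b_i/K_i) = 3.54/266 + 1.42/4.79 + 1.25/1.18e-05 = 1.059e+05 d.
q = Δh / Σ(b_i/K_i) = 1.61 / 1.059e+05 = 1.520e-05 m/day.
In each layer the seepage velocity is v_i = q/n_i, so the layer transit time is t_i = b_i·n_i / q:
  layer 1 (clean gravel): t_1 = 3.54 × 0.19 / 1.520e-05 = 44255 d
  layer 2 (weathered basalt): t_2 = 1.42 × 0.20 / 1.520e-05 = 18686 d
  layer 3 (clay): t_3 = 1.25 × 0.05 / 1.520e-05 = 4112 d
Total t = Σ t_i = 67053 days = 183.6 years.

184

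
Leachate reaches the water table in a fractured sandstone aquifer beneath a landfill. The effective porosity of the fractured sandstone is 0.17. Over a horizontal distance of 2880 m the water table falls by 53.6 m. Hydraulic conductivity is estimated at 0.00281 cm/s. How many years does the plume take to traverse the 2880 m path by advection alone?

Convert K: 0.00281 cm/s × 864 = 2.428 m/day.
Hydraulic gradient i = Δh / L = 53.6 / 2880 = 0.01861.
Darcy flux q = K · i = 2.428 × 0.01861 = 0.04518 m/day.
Seepage velocity v = q / n_e = 0.04518 / 0.17 = 0.2658 m/day.
Travel time t = L / v = 2880 / 0.2658 = 10836 days = 29.67 years.

29.7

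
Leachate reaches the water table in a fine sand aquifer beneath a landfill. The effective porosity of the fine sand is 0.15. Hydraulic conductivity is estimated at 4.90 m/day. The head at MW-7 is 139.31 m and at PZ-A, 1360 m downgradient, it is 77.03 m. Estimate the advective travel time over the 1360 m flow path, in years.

Hydraulic gradient i = (139.31 − 77.03) / 1360 = 62.28 / 1360 = 0.04579.
Darcy flux q = K · i = 4.900 × 0.04579 = 0.2244 m/day.
Seepage velocity v = q / n_e = 0.2244 / 0.15 = 1.496 m/day.
Travel time t = L / v = 1360 / 1.496 = 909.1 days = 2.489 years.

2.49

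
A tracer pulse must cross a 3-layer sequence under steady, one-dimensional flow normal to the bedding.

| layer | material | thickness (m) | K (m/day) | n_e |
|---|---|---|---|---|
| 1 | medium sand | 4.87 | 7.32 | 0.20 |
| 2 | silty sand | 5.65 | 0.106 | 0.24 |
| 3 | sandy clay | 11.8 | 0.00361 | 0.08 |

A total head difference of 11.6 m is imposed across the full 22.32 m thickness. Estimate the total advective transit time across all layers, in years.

With flow normal to the layers, continuity requires the same specific discharge q through every layer.
Σ(b_i/K_i) = 4.87/7.32 + 5.65/0.106 + 11.8/0.00361 = 3323 d.
q = Δh / Σ(b_i/K_i) = 11.6 / 3323 = 0.003491 m/day.
In each layer the seepage velocity is v_i = q/n_i, so the layer transit time is t_i = b_i·n_i / q:
  layer 1 (medium sand): t_1 = 4.87 × 0.20 / 0.003491 = 279.0 d
  layer 2 (silty sand): t_2 = 5.65 × 0.24 / 0.003491 = 388.4 d
  layer 3 (sandy clay): t_3 = 11.8 × 0.08 / 0.003491 = 270.4 d
Total t = Σ t_i = 937.8 days = 2.568 years.

2.57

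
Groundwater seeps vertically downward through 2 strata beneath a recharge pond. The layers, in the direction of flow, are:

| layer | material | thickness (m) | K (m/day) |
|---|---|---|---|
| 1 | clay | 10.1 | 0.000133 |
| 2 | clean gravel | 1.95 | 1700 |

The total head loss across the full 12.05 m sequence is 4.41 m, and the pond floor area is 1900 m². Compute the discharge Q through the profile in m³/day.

0.110

Flow is perpendicular to layering, so the layers act in series and the equivalent K is the thickness-weighted harmonic mean.
Total thickness L = 10.1 + 1.95 = 12.05 m.
Σ(b_i/K_i) = 10.1/0.000133 + 1.95/1700 = 75940 d.
K_eq = L / Σ(b_i/K_i) = 12.05 / 75940 = 0.0001587 m/day.
Q = K_eq · A · (Δh/L) = 0.0001587 × 1900 × (4.41/12.05) = 0.1103 m³/day.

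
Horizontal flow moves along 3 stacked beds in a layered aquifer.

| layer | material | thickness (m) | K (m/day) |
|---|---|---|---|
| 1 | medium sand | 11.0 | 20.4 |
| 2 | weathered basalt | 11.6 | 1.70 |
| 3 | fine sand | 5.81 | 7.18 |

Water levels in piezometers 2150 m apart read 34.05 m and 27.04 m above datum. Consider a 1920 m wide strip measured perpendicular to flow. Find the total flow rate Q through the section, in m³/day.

1790

Flow is parallel to layering, so each bed carries its own Darcy discharge and the transmissivities add.
Σ(K_i·b_i) = 20.4×11.0 + 1.70×11.6 + 7.18×5.81 = 285.8 m²/day.
Hydraulic gradient i = (34.05 − 27.04) / 2150 = 7.01 / 2150 = 0.003260.
Q = Σ(K_i·b_i) · W · i = 285.8 × 1920 × 0.003260 = 1789 m³/day.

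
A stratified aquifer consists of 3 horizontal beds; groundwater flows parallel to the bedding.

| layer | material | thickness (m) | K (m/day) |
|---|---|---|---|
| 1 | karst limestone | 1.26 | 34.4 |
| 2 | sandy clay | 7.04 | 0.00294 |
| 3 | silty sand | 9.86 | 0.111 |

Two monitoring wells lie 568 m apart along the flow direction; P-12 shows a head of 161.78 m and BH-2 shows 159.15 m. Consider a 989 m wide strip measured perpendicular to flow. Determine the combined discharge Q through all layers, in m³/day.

204

Flow is parallel to layering, so each bed carries its own Darcy discharge and the transmissivities add.
Σ(K_i·b_i) = 34.4×1.26 + 0.00294×7.04 + 0.111×9.86 = 44.46 m²/day.
Hydraulic gradient i = (161.78 − 159.15) / 568 = 2.63 / 568 = 0.004630.
Q = Σ(K_i·b_i) · W · i = 44.46 × 989 × 0.004630 = 203.6 m³/day.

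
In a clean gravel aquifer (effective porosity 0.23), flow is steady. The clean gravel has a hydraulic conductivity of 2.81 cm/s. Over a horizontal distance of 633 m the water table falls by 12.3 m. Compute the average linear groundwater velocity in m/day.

Convert K: 2.81 cm/s × 864 = 2428 m/day.
Hydraulic gradient i = Δh / L = 12.3 / 633 = 0.01943.
Darcy flux q = K · i = 2428 × 0.01943 = 47.18 m/day.
Seepage velocity v = q / n_e = 47.18 / 0.23 = 205.1 m/day.

205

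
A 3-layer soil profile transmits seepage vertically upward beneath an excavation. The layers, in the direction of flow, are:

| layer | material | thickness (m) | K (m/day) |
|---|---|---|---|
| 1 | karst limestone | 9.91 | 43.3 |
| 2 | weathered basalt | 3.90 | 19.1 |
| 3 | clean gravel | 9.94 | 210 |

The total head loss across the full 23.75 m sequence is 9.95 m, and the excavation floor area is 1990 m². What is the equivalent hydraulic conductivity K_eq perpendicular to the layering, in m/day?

Flow is perpendicular to layering, so the layers act in series and the equivalent K is the thickness-weighted harmonic mean.
Total thickness L = 9.91 + 3.90 + 9.94 = 23.75 m.
Σ(b_i/K_i) = 9.91/43.3 + 3.90/19.1 + 9.94/210 = 0.4804 d.
K_eq = L / Σ(b_i/K_i) = 23.75 / 0.4804 = 49.44 m/day.

49.4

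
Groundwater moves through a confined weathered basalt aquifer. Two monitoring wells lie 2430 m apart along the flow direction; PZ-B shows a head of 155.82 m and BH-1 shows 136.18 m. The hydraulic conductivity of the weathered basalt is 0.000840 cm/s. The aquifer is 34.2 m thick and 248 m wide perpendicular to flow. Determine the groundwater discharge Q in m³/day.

49.8

Convert K: 0.000840 cm/s × 864 = 0.7258 m/day.
Cross-sectional area A = 248 × 34.2 = 8482 m².
Hydraulic gradient i = (155.82 − 136.18) / 2430 = 19.64 / 2430 = 0.008082.
Darcy's law: Q = K · A · i = 0.7258 × 8482 × 0.008082 = 49.75 m³/day.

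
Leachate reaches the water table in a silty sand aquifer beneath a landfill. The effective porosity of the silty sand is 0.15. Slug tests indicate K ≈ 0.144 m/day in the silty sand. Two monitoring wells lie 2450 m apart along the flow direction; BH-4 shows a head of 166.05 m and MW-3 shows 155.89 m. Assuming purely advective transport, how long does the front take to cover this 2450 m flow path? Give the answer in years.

1680

Hydraulic gradient i = (166.05 − 155.89) / 2450 = 10.16 / 2450 = 0.004147.
Darcy flux q = K · i = 0.1440 × 0.004147 = 0.0005972 m/day.
Seepage velocity v = q / n_e = 0.0005972 / 0.15 = 0.003981 m/day.
Travel time t = L / v = 2450 / 0.003981 = 6.154e+05 days = 1685 years.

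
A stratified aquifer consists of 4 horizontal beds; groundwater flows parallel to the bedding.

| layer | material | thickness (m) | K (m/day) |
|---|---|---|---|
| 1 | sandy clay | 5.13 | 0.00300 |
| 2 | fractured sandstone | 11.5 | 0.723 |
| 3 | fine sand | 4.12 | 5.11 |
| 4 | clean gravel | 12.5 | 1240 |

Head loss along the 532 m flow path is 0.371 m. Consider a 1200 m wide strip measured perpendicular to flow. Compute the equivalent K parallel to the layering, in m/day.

467

Flow is parallel to layering, so each bed carries its own Darcy discharge and the transmissivities add.
Σ(K_i·b_i) = 0.00300×5.13 + 0.723×11.5 + 5.11×4.12 + 1240×12.5 = 15529 m²/day.
Total thickness b = 33.25 m, so K_eq = Σ(K_i·b_i)/b = 467.0 m/day.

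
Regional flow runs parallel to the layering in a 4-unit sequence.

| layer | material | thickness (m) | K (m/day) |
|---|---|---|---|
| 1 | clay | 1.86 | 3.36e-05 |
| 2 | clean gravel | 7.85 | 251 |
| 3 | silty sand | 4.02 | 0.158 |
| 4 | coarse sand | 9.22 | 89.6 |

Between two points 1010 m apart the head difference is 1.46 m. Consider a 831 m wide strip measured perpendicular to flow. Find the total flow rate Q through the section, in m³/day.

3360

Flow is parallel to layering, so each bed carries its own Darcy discharge and the transmissivities add.
Σ(K_i·b_i) = 3.36e-05×1.86 + 251×7.85 + 0.158×4.02 + 89.6×9.22 = 2797 m²/day.
Hydraulic gradient i = Δh / L = 1.46 / 1010 = 0.001446.
Q = Σ(K_i·b_i) · W · i = 2797 × 831 × 0.001446 = 3360 m³/day.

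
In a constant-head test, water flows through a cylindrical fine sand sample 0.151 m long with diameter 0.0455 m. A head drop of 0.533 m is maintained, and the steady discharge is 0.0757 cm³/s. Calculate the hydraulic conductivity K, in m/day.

Cross-sectional area A = π·(d/2)² = π × (0.0455/2)² = 0.001626 m².
Convert discharge: 0.0757 cm³/s = 7.570e-08 m³/s.
Darcy's law rearranged: K = Q·L / (A·Δh) = 7.570e-08 × 0.151 / (0.001626 × 0.533) = 1.319e-05 m/s = 1.140 m/day.

1.14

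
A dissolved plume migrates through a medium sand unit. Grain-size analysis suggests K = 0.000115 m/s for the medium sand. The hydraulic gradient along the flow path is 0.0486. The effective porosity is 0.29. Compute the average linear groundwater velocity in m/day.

Convert K: 0.000115 m/s × 86400 = 9.936 m/day.
Hydraulic gradient i = 0.0486.
Darcy flux q = K · i = 9.936 × 0.04860 = 0.4829 m/day.
Seepage velocity v = q / n_e = 0.4829 / 0.29 = 1.665 m/day.

1.67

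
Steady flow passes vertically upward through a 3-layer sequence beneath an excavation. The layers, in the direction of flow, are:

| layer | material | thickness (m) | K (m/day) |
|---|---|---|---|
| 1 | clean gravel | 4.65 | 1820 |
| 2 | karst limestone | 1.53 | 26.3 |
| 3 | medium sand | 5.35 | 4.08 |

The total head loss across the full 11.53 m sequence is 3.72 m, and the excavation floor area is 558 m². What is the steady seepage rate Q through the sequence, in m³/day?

1510

Flow is perpendicular to layering, so the layers act in series and the equivalent K is the thickness-weighted harmonic mean.
Total thickness L = 4.65 + 1.53 + 5.35 = 11.53 m.
Σ(b_i/K_i) = 4.65/1820 + 1.53/26.3 + 5.35/4.08 = 1.372 d.
K_eq = L / Σ(b_i/K_i) = 11.53 / 1.372 = 8.404 m/day.
Q = K_eq · A · (Δh/L) = 8.404 × 558 × (3.72/11.53) = 1513 m³/day.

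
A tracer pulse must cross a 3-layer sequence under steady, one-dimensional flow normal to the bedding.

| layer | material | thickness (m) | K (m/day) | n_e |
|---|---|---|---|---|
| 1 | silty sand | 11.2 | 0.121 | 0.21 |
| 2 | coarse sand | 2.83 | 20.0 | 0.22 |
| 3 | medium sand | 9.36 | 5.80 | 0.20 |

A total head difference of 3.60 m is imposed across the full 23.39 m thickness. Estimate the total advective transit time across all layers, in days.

127

With flow normal to the layers, continuity requires the same specific discharge q through every layer.
Σ(b_i/K_i) = 11.2/0.121 + 2.83/20.0 + 9.36/5.80 = 94.32 d.
q = Δh / Σ(b_i/K_i) = 3.60 / 94.32 = 0.03817 m/day.
In each layer the seepage velocity is v_i = q/n_i, so the layer transit time is t_i = b_i·n_i / q:
  layer 1 (silty sand): t_1 = 11.2 × 0.21 / 0.03817 = 61.62 d
  layer 2 (coarse sand): t_2 = 2.83 × 0.22 / 0.03817 = 16.31 d
  layer 3 (medium sand): t_3 = 9.36 × 0.20 / 0.03817 = 49.04 d
Total t = Σ t_i = 127.0 days.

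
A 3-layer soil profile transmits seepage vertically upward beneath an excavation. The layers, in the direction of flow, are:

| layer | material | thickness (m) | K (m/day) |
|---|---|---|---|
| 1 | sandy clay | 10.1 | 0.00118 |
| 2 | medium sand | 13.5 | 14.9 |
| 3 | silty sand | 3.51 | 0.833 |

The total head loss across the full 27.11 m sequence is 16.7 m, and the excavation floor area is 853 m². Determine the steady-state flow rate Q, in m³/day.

Flow is perpendicular to layering, so the layers act in series and the equivalent K is the thickness-weighted harmonic mean.
Total thickness L = 10.1 + 13.5 + 3.51 = 27.11 m.
Σ(b_i/K_i) = 10.1/0.00118 + 13.5/14.9 + 3.51/0.833 = 8564 d.
K_eq = L / Σ(b_i/K_i) = 27.11 / 8564 = 0.003165 m/day.
Q = K_eq · A · (Δh/L) = 0.003165 × 853 × (16.7/27.11) = 1.663 m³/day.

1.66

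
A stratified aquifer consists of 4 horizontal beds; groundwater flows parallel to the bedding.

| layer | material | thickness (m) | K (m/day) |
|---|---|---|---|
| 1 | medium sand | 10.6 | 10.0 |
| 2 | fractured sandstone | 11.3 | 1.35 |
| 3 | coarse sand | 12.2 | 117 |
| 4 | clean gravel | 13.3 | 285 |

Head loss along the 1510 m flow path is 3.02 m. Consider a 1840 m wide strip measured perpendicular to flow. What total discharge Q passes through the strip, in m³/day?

Flow is parallel to layering, so each bed carries its own Darcy discharge and the transmissivities add.
Σ(K_i·b_i) = 10.0×10.6 + 1.35×11.3 + 117×12.2 + 285×13.3 = 5339 m²/day.
Hydraulic gradient i = Δh / L = 3.02 / 1510 = 0.002000.
Q = Σ(K_i·b_i) · W · i = 5339 × 1840 × 0.002000 = 19648 m³/day.

19600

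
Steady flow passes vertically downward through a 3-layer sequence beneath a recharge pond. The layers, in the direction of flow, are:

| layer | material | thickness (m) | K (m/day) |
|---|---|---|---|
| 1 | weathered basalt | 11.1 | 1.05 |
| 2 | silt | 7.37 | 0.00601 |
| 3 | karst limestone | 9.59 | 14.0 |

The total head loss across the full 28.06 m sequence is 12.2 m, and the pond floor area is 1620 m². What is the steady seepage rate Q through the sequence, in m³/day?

16.0

Flow is perpendicular to layering, so the layers act in series and the equivalent K is the thickness-weighted harmonic mean.
Total thickness L = 11.1 + 7.37 + 9.59 = 28.06 m.
Σ(b_i/K_i) = 11.1/1.05 + 7.37/0.00601 + 9.59/14.0 = 1238 d.
K_eq = L / Σ(b_i/K_i) = 28.06 / 1238 = 0.02267 m/day.
Q = K_eq · A · (Δh/L) = 0.02267 × 1620 × (12.2/28.06) = 15.97 m³/day.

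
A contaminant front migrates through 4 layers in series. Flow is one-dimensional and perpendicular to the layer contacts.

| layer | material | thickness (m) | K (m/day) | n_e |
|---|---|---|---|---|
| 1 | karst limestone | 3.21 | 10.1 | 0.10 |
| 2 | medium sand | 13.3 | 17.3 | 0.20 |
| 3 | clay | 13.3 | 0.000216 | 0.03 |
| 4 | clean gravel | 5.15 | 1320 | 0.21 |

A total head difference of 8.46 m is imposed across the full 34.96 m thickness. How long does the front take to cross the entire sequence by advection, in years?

88.9

With flow normal to the layers, continuity requires the same specific discharge q through every layer.
Σ(b_i/K_i) = 3.21/10.1 + 13.3/17.3 + 13.3/0.000216 + 5.15/1320 = 61575 d.
q = Δh / Σ(b_i/K_i) = 8.46 / 61575 = 0.0001374 m/day.
In each layer the seepage velocity is v_i = q/n_i, so the layer transit time is t_i = b_i·n_i / q:
  layer 1 (karst limestone): t_1 = 3.21 × 0.10 / 0.0001374 = 2336 d
  layer 2 (medium sand): t_2 = 13.3 × 0.20 / 0.0001374 = 19361 d
  layer 3 (clay): t_3 = 13.3 × 0.03 / 0.0001374 = 2904 d
  layer 4 (clean gravel): t_4 = 5.15 × 0.21 / 0.0001374 = 7872 d
Total t = Σ t_i = 32473 days = 88.90 years.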